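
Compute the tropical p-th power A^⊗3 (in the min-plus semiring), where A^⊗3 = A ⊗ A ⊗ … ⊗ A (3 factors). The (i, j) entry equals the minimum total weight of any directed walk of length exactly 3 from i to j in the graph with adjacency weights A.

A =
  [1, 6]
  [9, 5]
A^⊗3 =
  [3, 8]
  [11, 15]

Each entry (A^⊗3)_ij equals the minimum over all length-3 walks i = v_0 → v_1 → … → v_3 = j of Σ_t A[v_t][v_{t+1}]. For example, for (i, j) = (0, 1) we minimise over 4 possible intermediate vertex sequences; the minimum is 8, attained along the walk 0 → 0 → 0 → 1.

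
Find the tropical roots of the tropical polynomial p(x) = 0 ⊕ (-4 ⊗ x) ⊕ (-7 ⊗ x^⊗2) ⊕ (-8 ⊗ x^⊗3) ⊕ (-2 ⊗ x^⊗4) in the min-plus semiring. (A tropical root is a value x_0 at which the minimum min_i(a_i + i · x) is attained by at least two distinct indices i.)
Roots: {-6, 1, 3, 4}

Each tropical root is a break point of the lower envelope of the lines y = a_i + i · x (there are 5 lines, with slopes 0, 1, ..., 4). Only the lines that attain the minimum somewhere contribute to roots; other lines are dominated. Here the surviving (envelope) indices are i = 4, i = 3, i = 2, i = 1, i = 0.
Intersections between consecutive envelope lines give the roots: for adjacent envelope indices i < j the intersection is x = (a_i − a_j) / (j − i). Reading off the sorted break points: {-6, 1, 3, 4}.
Verification: at each break x_0, at least two indices attain the minimum of min_i(a_i + i · x_0).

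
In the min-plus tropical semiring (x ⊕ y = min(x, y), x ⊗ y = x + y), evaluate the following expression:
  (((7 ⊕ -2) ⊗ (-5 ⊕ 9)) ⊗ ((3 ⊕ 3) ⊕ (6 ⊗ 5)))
(((7 ⊕ -2) ⊗ (-5 ⊕ 9)) ⊗ ((3 ⊕ 3) ⊕ (6 ⊗ 5))) = -4

Expand innermost to outermost. Recall ⊕ takes the minimum of its arguments and ⊗ takes their sum. Working out the expression (((7 ⊕ -2) ⊗ (-5 ⊕ 9)) ⊗ ((3 ⊕ 3) ⊕ (6 ⊗ 5))) gives -4.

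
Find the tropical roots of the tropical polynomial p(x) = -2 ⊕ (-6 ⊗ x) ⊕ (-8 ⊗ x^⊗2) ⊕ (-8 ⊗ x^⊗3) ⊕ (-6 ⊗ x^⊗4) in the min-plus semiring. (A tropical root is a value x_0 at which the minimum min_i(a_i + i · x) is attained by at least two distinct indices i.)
Roots: {-2, 0, 2, 4}

Each tropical root is a break point of the lower envelope of the lines y = a_i + i · x (there are 5 lines, with slopes 0, 1, ..., 4). Only the lines that attain the minimum somewhere contribute to roots; other lines are dominated. Here the surviving (envelope) indices are i = 4, i = 3, i = 2, i = 1, i = 0.
Intersections between consecutive envelope lines give the roots: for adjacent envelope indices i < j the intersection is x = (a_i − a_j) / (j − i). Reading off the sorted break points: {-2, 0, 2, 4}.
Verification: at each break x_0, at least two indices attain the minimum of min_i(a_i + i · x_0).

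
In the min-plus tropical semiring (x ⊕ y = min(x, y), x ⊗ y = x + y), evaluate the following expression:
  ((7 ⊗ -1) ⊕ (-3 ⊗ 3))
((7 ⊗ -1) ⊕ (-3 ⊗ 3)) = 0

Expand innermost to outermost. Recall ⊕ takes the minimum of its arguments and ⊗ takes their sum. Working out the expression ((7 ⊗ -1) ⊕ (-3 ⊗ 3)) gives 0.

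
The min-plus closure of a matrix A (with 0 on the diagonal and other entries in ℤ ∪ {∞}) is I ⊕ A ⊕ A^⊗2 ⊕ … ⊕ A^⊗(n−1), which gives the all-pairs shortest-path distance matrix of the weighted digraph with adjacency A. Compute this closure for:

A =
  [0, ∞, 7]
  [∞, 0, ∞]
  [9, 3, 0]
Closure =
  [0, 10, 7]
  [∞, 0, ∞]
  [9, 3, 0]

This is the Floyd-Warshall all-pairs shortest-path computation. For each intermediate vertex k = 0, 1, …, 2, update dist[i][j] ← min(dist[i][j], dist[i][k] + dist[k][j]). The final matrix gives, for each (i, j), the minimum total weight of any directed path from i to j (possibly empty when i = j).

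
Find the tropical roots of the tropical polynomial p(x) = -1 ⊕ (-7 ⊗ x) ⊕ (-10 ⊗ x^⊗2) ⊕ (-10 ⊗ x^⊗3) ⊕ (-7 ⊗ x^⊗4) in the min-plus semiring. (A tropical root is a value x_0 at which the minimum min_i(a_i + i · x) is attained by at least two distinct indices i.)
Roots: {-3, 0, 3, 6}

Each tropical root is a break point of the lower envelope of the lines y = a_i + i · x (there are 5 lines, with slopes 0, 1, ..., 4). Only the lines that attain the minimum somewhere contribute to roots; other lines are dominated. Here the surviving (envelope) indices are i = 4, i = 3, i = 2, i = 1, i = 0.
Intersections between consecutive envelope lines give the roots: for adjacent envelope indices i < j the intersection is x = (a_i − a_j) / (j − i). Reading off the sorted break points: {-3, 0, 3, 6}.
Verification: at each break x_0, at least two indices attain the minimum of min_i(a_i + i · x_0).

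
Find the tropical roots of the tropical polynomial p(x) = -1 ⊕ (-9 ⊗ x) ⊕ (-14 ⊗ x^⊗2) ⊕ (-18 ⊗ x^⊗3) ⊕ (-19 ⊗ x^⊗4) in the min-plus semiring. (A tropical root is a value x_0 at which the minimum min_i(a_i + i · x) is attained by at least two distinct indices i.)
Roots: {1, 4, 5, 8}

Each tropical root is a break point of the lower envelope of the lines y = a_i + i · x (there are 5 lines, with slopes 0, 1, ..., 4). Only the lines that attain the minimum somewhere contribute to roots; other lines are dominated. Here the surviving (envelope) indices are i = 4, i = 3, i = 2, i = 1, i = 0.
Intersections between consecutive envelope lines give the roots: for adjacent envelope indices i < j the intersection is x = (a_i − a_j) / (j − i). Reading off the sorted break points: {1, 4, 5, 8}.
Verification: at each break x_0, at least two indices attain the minimum of min_i(a_i + i · x_0).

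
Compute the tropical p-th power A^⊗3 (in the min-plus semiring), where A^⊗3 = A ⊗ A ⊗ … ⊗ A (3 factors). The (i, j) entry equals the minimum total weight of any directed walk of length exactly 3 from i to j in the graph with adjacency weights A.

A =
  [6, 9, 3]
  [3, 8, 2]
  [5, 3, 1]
A^⊗3 =
  [9, 7, 5]
  [8, 6, 4]
  [7, 5, 3]

Each entry (A^⊗3)_ij equals the minimum over all length-3 walks i = v_0 → v_1 → … → v_3 = j of Σ_t A[v_t][v_{t+1}]. For example, for (i, j) = (0, 2) we minimise over 9 possible intermediate vertex sequences; the minimum is 5, attained along the walk 0 → 2 → 2 → 2.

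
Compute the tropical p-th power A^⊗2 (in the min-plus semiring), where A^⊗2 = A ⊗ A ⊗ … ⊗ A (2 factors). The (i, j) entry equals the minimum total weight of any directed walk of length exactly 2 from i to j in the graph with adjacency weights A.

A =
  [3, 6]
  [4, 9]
A^⊗2 =
  [6, 9]
  [7, 10]

Each entry (A^⊗2)_ij equals the minimum over all length-2 walks i = v_0 → v_1 → … → v_2 = j of Σ_t A[v_t][v_{t+1}]. For example, for (i, j) = (0, 1) we minimise over 2 possible intermediate vertex sequences; the minimum is 9, attained along the walk 0 → 0 → 1.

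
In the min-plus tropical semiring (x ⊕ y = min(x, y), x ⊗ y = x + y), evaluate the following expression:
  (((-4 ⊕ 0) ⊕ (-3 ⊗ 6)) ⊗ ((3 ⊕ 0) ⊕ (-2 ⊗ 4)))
(((-4 ⊕ 0) ⊕ (-3 ⊗ 6)) ⊗ ((3 ⊕ 0) ⊕ (-2 ⊗ 4))) = -4

Expand innermost to outermost. Recall ⊕ takes the minimum of its arguments and ⊗ takes their sum. Working out the expression (((-4 ⊕ 0) ⊕ (-3 ⊗ 6)) ⊗ ((3 ⊕ 0) ⊕ (-2 ⊗ 4))) gives -4.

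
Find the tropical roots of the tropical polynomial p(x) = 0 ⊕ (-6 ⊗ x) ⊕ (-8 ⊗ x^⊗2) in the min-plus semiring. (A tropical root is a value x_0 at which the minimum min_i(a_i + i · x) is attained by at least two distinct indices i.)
Roots: {2, 6}

Each tropical root is a break point of the lower envelope of the lines y = a_i + i · x (there are 3 lines, with slopes 0, 1, ..., 2). Only the lines that attain the minimum somewhere contribute to roots; other lines are dominated. Here the surviving (envelope) indices are i = 2, i = 1, i = 0.
Intersections between consecutive envelope lines give the roots: for adjacent envelope indices i < j the intersection is x = (a_i − a_j) / (j − i). Reading off the sorted break points: {2, 6}.
Verification: at each break x_0, at least two indices attain the minimum of min_i(a_i + i · x_0).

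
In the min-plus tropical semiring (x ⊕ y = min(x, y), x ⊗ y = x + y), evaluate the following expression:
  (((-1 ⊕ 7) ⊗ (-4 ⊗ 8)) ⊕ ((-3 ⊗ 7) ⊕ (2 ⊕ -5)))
(((-1 ⊕ 7) ⊗ (-4 ⊗ 8)) ⊕ ((-3 ⊗ 7) ⊕ (2 ⊕ -5))) = -5

Expand innermost to outermost. Recall ⊕ takes the minimum of its arguments and ⊗ takes their sum. Working out the expression (((-1 ⊕ 7) ⊗ (-4 ⊗ 8)) ⊕ ((-3 ⊗ 7) ⊕ (2 ⊕ -5))) gives -5.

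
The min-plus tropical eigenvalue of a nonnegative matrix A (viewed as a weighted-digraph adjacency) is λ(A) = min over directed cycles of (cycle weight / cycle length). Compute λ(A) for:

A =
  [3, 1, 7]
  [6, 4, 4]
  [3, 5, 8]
λ(A) = 8/3

Enumerate directed cycles and compute their means (weight / length). Sample:
  cycle 0 → 0: weight = 3, length = 1, mean = 3/1 ≈ 3.000
  cycle 1 → 1: weight = 4, length = 1, mean = 4/1 ≈ 4.000
  cycle 2 → 2: weight = 8, length = 1, mean = 8/1 ≈ 8.000
  cycle 0 → 1 → 0: weight = 7, length = 2, mean = 7/2 ≈ 3.500
  cycle 0 → 2 → 0: weight = 10, length = 2, mean = 10/2 ≈ 5.000
  cycle 1 → 0 → 1: weight = 7, length = 2, mean = 7/2 ≈ 3.500
Minimum mean = 2.667, attained e.g. along the cycle 0 → 1 → 2 → 0 with weight 8 and length 3. So λ(A) = 8/3 = 8/3.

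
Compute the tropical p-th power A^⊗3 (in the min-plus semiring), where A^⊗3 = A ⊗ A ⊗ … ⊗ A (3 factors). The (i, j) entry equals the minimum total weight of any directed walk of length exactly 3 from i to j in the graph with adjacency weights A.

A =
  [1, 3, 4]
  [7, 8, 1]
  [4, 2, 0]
A^⊗3 =
  [3, 5, 4]
  [5, 3, 1]
  [4, 2, 0]

Each entry (A^⊗3)_ij equals the minimum over all length-3 walks i = v_0 → v_1 → … → v_3 = j of Σ_t A[v_t][v_{t+1}]. For example, for (i, j) = (0, 2) we minimise over 9 possible intermediate vertex sequences; the minimum is 4, attained along the walk 0 → 1 → 2 → 2.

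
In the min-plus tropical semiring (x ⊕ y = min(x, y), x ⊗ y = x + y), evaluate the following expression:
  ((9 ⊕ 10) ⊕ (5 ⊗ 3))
((9 ⊕ 10) ⊕ (5 ⊗ 3)) = 8

Expand innermost to outermost. Recall ⊕ takes the minimum of its arguments and ⊗ takes their sum. Working out the expression ((9 ⊕ 10) ⊕ (5 ⊗ 3)) gives 8.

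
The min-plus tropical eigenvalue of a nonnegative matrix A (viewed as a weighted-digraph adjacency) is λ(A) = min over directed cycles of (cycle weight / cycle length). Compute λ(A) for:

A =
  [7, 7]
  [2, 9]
λ(A) = 9/2

Enumerate directed cycles and compute their means (weight / length). Sample:
  cycle 0 → 0: weight = 7, length = 1, mean = 7/1 ≈ 7.000
  cycle 1 → 1: weight = 9, length = 1, mean = 9/1 ≈ 9.000
  cycle 0 → 1 → 0: weight = 9, length = 2, mean = 9/2 ≈ 4.500
  cycle 1 → 0 → 1: weight = 9, length = 2, mean = 9/2 ≈ 4.500
Minimum mean = 4.500, attained e.g. along the cycle 0 → 1 → 0 with weight 9 and length 2. So λ(A) = 9/2 = 9/2.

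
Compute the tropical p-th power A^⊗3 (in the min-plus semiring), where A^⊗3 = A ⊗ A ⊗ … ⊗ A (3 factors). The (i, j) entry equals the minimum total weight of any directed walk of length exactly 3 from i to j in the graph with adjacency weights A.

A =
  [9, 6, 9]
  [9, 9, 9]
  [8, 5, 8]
A^⊗3 =
  [23, 20, 23]
  [23, 22, 23]
  [22, 19, 22]

Each entry (A^⊗3)_ij equals the minimum over all length-3 walks i = v_0 → v_1 → … → v_3 = j of Σ_t A[v_t][v_{t+1}]. For example, for (i, j) = (0, 2) we minimise over 9 possible intermediate vertex sequences; the minimum is 23, attained along the walk 0 → 1 → 2 → 2.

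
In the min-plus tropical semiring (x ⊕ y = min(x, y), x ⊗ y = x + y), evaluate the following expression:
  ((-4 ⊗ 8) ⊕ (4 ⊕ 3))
((-4 ⊗ 8) ⊕ (4 ⊕ 3)) = 3

Expand innermost to outermost. Recall ⊕ takes the minimum of its arguments and ⊗ takes their sum. Working out the expression ((-4 ⊗ 8) ⊕ (4 ⊕ 3)) gives 3.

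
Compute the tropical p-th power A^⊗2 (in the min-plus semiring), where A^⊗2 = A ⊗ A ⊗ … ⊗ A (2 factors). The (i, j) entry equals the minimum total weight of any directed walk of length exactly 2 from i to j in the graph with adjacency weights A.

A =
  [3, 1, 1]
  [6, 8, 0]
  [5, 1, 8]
A^⊗2 =
  [6, 2, 1]
  [5, 1, 7]
  [7, 6, 1]

Each entry (A^⊗2)_ij equals the minimum over all length-2 walks i = v_0 → v_1 → … → v_2 = j of Σ_t A[v_t][v_{t+1}]. For example, for (i, j) = (0, 2) we minimise over 3 possible intermediate vertex sequences; the minimum is 1, attained along the walk 0 → 1 → 2.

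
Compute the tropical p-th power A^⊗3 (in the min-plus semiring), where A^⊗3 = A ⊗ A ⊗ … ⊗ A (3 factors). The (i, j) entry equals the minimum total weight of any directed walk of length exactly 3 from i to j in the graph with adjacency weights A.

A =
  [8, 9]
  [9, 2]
A^⊗3 =
  [20, 13]
  [13, 6]

Each entry (A^⊗3)_ij equals the minimum over all length-3 walks i = v_0 → v_1 → … → v_3 = j of Σ_t A[v_t][v_{t+1}]. For example, for (i, j) = (0, 1) we minimise over 4 possible intermediate vertex sequences; the minimum is 13, attained along the walk 0 → 1 → 1 → 1.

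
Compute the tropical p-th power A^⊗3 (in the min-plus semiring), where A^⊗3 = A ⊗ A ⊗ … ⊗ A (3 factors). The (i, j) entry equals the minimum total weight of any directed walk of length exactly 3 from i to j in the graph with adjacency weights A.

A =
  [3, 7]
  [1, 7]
A^⊗3 =
  [9, 13]
  [7, 11]

Each entry (A^⊗3)_ij equals the minimum over all length-3 walks i = v_0 → v_1 → … → v_3 = j of Σ_t A[v_t][v_{t+1}]. For example, for (i, j) = (0, 1) we minimise over 4 possible intermediate vertex sequences; the minimum is 13, attained along the walk 0 → 0 → 0 → 1.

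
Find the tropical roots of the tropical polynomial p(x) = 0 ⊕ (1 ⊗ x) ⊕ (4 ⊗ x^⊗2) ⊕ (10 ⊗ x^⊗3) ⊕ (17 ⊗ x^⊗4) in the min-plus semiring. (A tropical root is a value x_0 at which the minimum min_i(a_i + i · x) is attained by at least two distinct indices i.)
Roots: {-7, -6, -3, -1}

Each tropical root is a break point of the lower envelope of the lines y = a_i + i · x (there are 5 lines, with slopes 0, 1, ..., 4). Only the lines that attain the minimum somewhere contribute to roots; other lines are dominated. Here the surviving (envelope) indices are i = 4, i = 3, i = 2, i = 1, i = 0.
Intersections between consecutive envelope lines give the roots: for adjacent envelope indices i < j the intersection is x = (a_i − a_j) / (j − i). Reading off the sorted break points: {-7, -6, -3, -1}.
Verification: at each break x_0, at least two indices attain the minimum of min_i(a_i + i · x_0).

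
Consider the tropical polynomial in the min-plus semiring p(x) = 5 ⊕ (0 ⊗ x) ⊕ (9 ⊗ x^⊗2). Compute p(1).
p(1) = 1

A tropical monomial a ⊗ x^⊗i evaluates to a + i · x. Evaluating each term at x = 1:
  Term 0 contributes 5 + 0 · 1 = 5
  Term 1 contributes 0 + 1 · 1 = 1
  Term 2 contributes 9 + 2 · 1 = 11
p(1) = ⊕ of these = min[5, 1, 11] = 1.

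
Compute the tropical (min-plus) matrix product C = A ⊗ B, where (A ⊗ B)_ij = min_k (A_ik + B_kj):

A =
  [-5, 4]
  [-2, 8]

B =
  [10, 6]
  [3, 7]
A ⊗ B =
  [5, 1]
  [8, 4]

Apply the min-plus product entry-by-entry:
  C[0][0] = min over k of (A[0][0] + B[0][0] = -5 + 10 = 5, A[0][1] + B[1][0] = 4 + 3 = 7) = 5 (attained at k = 0)
  C[0][1] = min over k of (A[0][0] + B[0][1] = -5 + 6 = 1, A[0][1] + B[1][1] = 4 + 7 = 11) = 1 (attained at k = 0)
  C[1][0] = min over k of (A[1][0] + B[0][0] = -2 + 10 = 8, A[1][1] + B[1][0] = 8 + 3 = 11) = 8 (attained at k = 0)
  C[1][1] = min over k of (A[1][0] + B[0][1] = -2 + 6 = 4, A[1][1] + B[1][1] = 8 + 7 = 15) = 4 (attained at k = 0)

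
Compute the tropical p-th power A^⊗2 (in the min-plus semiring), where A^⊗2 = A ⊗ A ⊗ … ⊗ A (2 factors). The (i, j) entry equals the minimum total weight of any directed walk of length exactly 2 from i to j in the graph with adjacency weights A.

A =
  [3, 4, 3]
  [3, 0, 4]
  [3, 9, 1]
A^⊗2 =
  [6, 4, 4]
  [3, 0, 4]
  [4, 7, 2]

Each entry (A^⊗2)_ij equals the minimum over all length-2 walks i = v_0 → v_1 → … → v_2 = j of Σ_t A[v_t][v_{t+1}]. For example, for (i, j) = (0, 2) we minimise over 3 possible intermediate vertex sequences; the minimum is 4, attained along the walk 0 → 2 → 2.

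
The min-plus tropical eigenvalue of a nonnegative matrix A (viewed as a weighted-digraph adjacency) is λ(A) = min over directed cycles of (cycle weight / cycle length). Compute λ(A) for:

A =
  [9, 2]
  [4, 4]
λ(A) = 3

Enumerate directed cycles and compute their means (weight / length). Sample:
  cycle 0 → 0: weight = 9, length = 1, mean = 9/1 ≈ 9.000
  cycle 1 → 1: weight = 4, length = 1, mean = 4/1 ≈ 4.000
  cycle 0 → 1 → 0: weight = 6, length = 2, mean = 6/2 ≈ 3.000
  cycle 1 → 0 → 1: weight = 6, length = 2, mean = 6/2 ≈ 3.000
Minimum mean = 3.000, attained e.g. along the cycle 0 → 1 → 0 with weight 6 and length 2. So λ(A) = 6/2 = 3.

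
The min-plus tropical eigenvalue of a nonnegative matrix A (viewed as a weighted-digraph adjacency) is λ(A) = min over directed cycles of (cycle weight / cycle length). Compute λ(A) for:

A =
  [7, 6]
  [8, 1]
λ(A) = 1

Enumerate directed cycles and compute their means (weight / length). Sample:
  cycle 0 → 0: weight = 7, length = 1, mean = 7/1 ≈ 7.000
  cycle 1 → 1: weight = 1, length = 1, mean = 1/1 ≈ 1.000
  cycle 0 → 1 → 0: weight = 14, length = 2, mean = 14/2 ≈ 7.000
  cycle 1 → 0 → 1: weight = 14, length = 2, mean = 14/2 ≈ 7.000
Minimum mean = 1.000, attained e.g. along the cycle 1 → 1 with weight 1 and length 1. So λ(A) = 1/1 = 1.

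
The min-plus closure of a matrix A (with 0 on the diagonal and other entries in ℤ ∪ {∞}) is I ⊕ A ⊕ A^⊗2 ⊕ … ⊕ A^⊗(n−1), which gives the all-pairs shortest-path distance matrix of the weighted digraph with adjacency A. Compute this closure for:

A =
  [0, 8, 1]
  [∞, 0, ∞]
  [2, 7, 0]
Closure =
  [0, 8, 1]
  [∞, 0, ∞]
  [2, 7, 0]

This is the Floyd-Warshall all-pairs shortest-path computation. For each intermediate vertex k = 0, 1, …, 2, update dist[i][j] ← min(dist[i][j], dist[i][k] + dist[k][j]). The final matrix gives, for each (i, j), the minimum total weight of any directed path from i to j (possibly empty when i = j).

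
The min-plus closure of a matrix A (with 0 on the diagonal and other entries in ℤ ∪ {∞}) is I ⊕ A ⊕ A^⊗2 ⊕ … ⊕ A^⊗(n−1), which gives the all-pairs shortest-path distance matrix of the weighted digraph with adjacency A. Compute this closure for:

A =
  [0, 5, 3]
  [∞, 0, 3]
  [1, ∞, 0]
Closure =
  [0, 5, 3]
  [4, 0, 3]
  [1, 6, 0]

This is the Floyd-Warshall all-pairs shortest-path computation. For each intermediate vertex k = 0, 1, …, 2, update dist[i][j] ← min(dist[i][j], dist[i][k] + dist[k][j]). The final matrix gives, for each (i, j), the minimum total weight of any directed path from i to j (possibly empty when i = j).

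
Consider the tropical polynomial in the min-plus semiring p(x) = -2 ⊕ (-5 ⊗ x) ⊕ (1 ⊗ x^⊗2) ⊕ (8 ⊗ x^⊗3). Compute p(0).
p(0) = -5

A tropical monomial a ⊗ x^⊗i evaluates to a + i · x. Evaluating each term at x = 0:
  Term 0 contributes -2 + 0 · 0 = -2
  Term 1 contributes -5 + 1 · 0 = -5
  Term 2 contributes 1 + 2 · 0 = 1
  Term 3 contributes 8 + 3 · 0 = 8
p(0) = ⊕ of these = min[-2, -5, 1, 8] = -5.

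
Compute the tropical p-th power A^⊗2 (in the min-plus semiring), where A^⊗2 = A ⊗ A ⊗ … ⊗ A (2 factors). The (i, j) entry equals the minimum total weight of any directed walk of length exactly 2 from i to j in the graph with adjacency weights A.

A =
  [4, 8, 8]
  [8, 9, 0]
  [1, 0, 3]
A^⊗2 =
  [8, 8, 8]
  [1, 0, 3]
  [4, 3, 0]

Each entry (A^⊗2)_ij equals the minimum over all length-2 walks i = v_0 → v_1 → … → v_2 = j of Σ_t A[v_t][v_{t+1}]. For example, for (i, j) = (0, 2) we minimise over 3 possible intermediate vertex sequences; the minimum is 8, attained along the walk 0 → 1 → 2.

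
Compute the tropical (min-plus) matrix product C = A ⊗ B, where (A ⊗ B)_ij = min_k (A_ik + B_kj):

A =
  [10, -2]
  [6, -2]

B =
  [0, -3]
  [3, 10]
A ⊗ B =
  [1, 7]
  [1, 3]

Apply the min-plus product entry-by-entry:
  C[0][0] = min over k of (A[0][0] + B[0][0] = 10 + 0 = 10, A[0][1] + B[1][0] = -2 + 3 = 1) = 1 (attained at k = 1)
  C[0][1] = min over k of (A[0][0] + B[0][1] = 10 + -3 = 7, A[0][1] + B[1][1] = -2 + 10 = 8) = 7 (attained at k = 0)
  C[1][0] = min over k of (A[1][0] + B[0][0] = 6 + 0 = 6, A[1][1] + B[1][0] = -2 + 3 = 1) = 1 (attained at k = 1)
  C[1][1] = min over k of (A[1][0] + B[0][1] = 6 + -3 = 3, A[1][1] + B[1][1] = -2 + 10 = 8) = 3 (attained at k = 0)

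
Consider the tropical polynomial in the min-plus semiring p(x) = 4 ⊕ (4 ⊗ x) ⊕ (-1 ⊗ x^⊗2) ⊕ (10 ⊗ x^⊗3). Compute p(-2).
p(-2) = -5

A tropical monomial a ⊗ x^⊗i evaluates to a + i · x. Evaluating each term at x = -2:
  Term 0 contributes 4 + 0 · -2 = 4
  Term 1 contributes 4 + 1 · -2 = 2
  Term 2 contributes -1 + 2 · -2 = -5
  Term 3 contributes 10 + 3 · -2 = 4
p(-2) = ⊕ of these = min[4, 2, -5, 4] = -5.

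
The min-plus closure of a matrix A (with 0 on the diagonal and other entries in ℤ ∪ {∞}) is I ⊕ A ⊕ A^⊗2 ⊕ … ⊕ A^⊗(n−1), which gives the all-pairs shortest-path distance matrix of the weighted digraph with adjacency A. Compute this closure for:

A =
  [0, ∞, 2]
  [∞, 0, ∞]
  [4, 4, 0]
Closure =
  [0, 6, 2]
  [∞, 0, ∞]
  [4, 4, 0]

This is the Floyd-Warshall all-pairs shortest-path computation. For each intermediate vertex k = 0, 1, …, 2, update dist[i][j] ← min(dist[i][j], dist[i][k] + dist[k][j]). The final matrix gives, for each (i, j), the minimum total weight of any directed path from i to j (possibly empty when i = j).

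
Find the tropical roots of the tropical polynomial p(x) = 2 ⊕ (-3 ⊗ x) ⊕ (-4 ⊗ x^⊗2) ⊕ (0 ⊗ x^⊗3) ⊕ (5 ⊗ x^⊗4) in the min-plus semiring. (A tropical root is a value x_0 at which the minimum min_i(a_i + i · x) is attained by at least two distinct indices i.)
Roots: {-5, -4, 1, 5}

Each tropical root is a break point of the lower envelope of the lines y = a_i + i · x (there are 5 lines, with slopes 0, 1, ..., 4). Only the lines that attain the minimum somewhere contribute to roots; other lines are dominated. Here the surviving (envelope) indices are i = 4, i = 3, i = 2, i = 1, i = 0.
Intersections between consecutive envelope lines give the roots: for adjacent envelope indices i < j the intersection is x = (a_i − a_j) / (j − i). Reading off the sorted break points: {-5, -4, 1, 5}.
Verification: at each break x_0, at least two indices attain the minimum of min_i(a_i + i · x_0).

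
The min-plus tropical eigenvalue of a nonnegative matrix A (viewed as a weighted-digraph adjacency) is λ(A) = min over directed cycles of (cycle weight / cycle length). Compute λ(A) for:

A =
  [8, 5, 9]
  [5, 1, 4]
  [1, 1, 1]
λ(A) = 1

Enumerate directed cycles and compute their means (weight / length). Sample:
  cycle 0 → 0: weight = 8, length = 1, mean = 8/1 ≈ 8.000
  cycle 1 → 1: weight = 1, length = 1, mean = 1/1 ≈ 1.000
  cycle 2 → 2: weight = 1, length = 1, mean = 1/1 ≈ 1.000
  cycle 0 → 1 → 0: weight = 10, length = 2, mean = 10/2 ≈ 5.000
  cycle 0 → 2 → 0: weight = 10, length = 2, mean = 10/2 ≈ 5.000
  cycle 1 → 0 → 1: weight = 10, length = 2, mean = 10/2 ≈ 5.000
Minimum mean = 1.000, attained e.g. along the cycle 1 → 1 with weight 1 and length 1. So λ(A) = 1/1 = 1.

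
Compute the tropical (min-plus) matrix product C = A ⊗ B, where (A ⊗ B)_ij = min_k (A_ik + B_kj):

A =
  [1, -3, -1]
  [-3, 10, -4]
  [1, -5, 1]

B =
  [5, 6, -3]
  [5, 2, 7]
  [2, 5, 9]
A ⊗ B =
  [1, -1, -2]
  [-2, 1, -6]
  [0, -3, -2]

Apply the min-plus product entry-by-entry:
  C[0][0] = min over k of (A[0][0] + B[0][0] = 1 + 5 = 6, A[0][1] + B[1][0] = -3 + 5 = 2, A[0][2] + B[2][0] = -1 + 2 = 1) = 1 (attained at k = 2)
  C[0][1] = min over k of (A[0][0] + B[0][1] = 1 + 6 = 7, A[0][1] + B[1][1] = -3 + 2 = -1, A[0][2] + B[2][1] = -1 + 5 = 4) = -1 (attained at k = 1)
  C[0][2] = min over k of (A[0][0] + B[0][2] = 1 + -3 = -2, A[0][1] + B[1][2] = -3 + 7 = 4, A[0][2] + B[2][2] = -1 + 9 = 8) = -2 (attained at k = 0)
  C[1][0] = min over k of (A[1][0] + B[0][0] = -3 + 5 = 2, A[1][1] + B[1][0] = 10 + 5 = 15, A[1][2] + B[2][0] = -4 + 2 = -2) = -2 (attained at k = 2)
  C[1][1] = min over k of (A[1][0] + B[0][1] = -3 + 6 = 3, A[1][1] + B[1][1] = 10 + 2 = 12, A[1][2] + B[2][1] = -4 + 5 = 1) = 1 (attained at k = 2)
  C[1][2] = min over k of (A[1][0] + B[0][2] = -3 + -3 = -6, A[1][1] + B[1][2] = 10 + 7 = 17, A[1][2] + B[2][2] = -4 + 9 = 5) = -6 (attained at k = 0)
  C[2][0] = min over k of (A[2][0] + B[0][0] = 1 + 5 = 6, A[2][1] + B[1][0] = -5 + 5 = 0, A[2][2] + B[2][0] = 1 + 2 = 3) = 0 (attained at k = 1)
  C[2][1] = min over k of (A[2][0] + B[0][1] = 1 + 6 = 7, A[2][1] + B[1][1] = -5 + 2 = -3, A[2][2] + B[2][1] = 1 + 5 = 6) = -3 (attained at k = 1)
  C[2][2] = min over k of (A[2][0] + B[0][2] = 1 + -3 = -2, A[2][1] + B[1][2] = -5 + 7 = 2, A[2][2] + B[2][2] = 1 + 9 = 10) = -2 (attained at k = 0)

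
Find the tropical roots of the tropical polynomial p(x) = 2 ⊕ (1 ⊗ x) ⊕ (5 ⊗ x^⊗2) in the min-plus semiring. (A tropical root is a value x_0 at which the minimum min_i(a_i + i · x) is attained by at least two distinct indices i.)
Roots: {-4, 1}

Each tropical root is a break point of the lower envelope of the lines y = a_i + i · x (there are 3 lines, with slopes 0, 1, ..., 2). Only the lines that attain the minimum somewhere contribute to roots; other lines are dominated. Here the surviving (envelope) indices are i = 2, i = 1, i = 0.
Intersections between consecutive envelope lines give the roots: for adjacent envelope indices i < j the intersection is x = (a_i − a_j) / (j − i). Reading off the sorted break points: {-4, 1}.
Verification: at each break x_0, at least two indices attain the minimum of min_i(a_i + i · x_0).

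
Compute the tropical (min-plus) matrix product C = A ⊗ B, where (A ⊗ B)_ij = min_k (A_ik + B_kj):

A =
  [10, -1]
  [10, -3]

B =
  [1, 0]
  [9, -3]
A ⊗ B =
  [8, -4]
  [6, -6]

Apply the min-plus product entry-by-entry:
  C[0][0] = min over k of (A[0][0] + B[0][0] = 10 + 1 = 11, A[0][1] + B[1][0] = -1 + 9 = 8) = 8 (attained at k = 1)
  C[0][1] = min over k of (A[0][0] + B[0][1] = 10 + 0 = 10, A[0][1] + B[1][1] = -1 + -3 = -4) = -4 (attained at k = 1)
  C[1][0] = min over k of (A[1][0] + B[0][0] = 10 + 1 = 11, A[1][1] + B[1][0] = -3 + 9 = 6) = 6 (attained at k = 1)
  C[1][1] = min over k of (A[1][0] + B[0][1] = 10 + 0 = 10, A[1][1] + B[1][1] = -3 + -3 = -6) = -6 (attained at k = 1)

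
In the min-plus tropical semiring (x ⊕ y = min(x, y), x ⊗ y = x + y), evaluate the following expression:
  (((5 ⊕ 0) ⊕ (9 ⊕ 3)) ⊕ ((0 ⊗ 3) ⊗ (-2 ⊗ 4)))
(((5 ⊕ 0) ⊕ (9 ⊕ 3)) ⊕ ((0 ⊗ 3) ⊗ (-2 ⊗ 4))) = 0

Expand innermost to outermost. Recall ⊕ takes the minimum of its arguments and ⊗ takes their sum. Working out the expression (((5 ⊕ 0) ⊕ (9 ⊕ 3)) ⊕ ((0 ⊗ 3) ⊗ (-2 ⊗ 4))) gives 0.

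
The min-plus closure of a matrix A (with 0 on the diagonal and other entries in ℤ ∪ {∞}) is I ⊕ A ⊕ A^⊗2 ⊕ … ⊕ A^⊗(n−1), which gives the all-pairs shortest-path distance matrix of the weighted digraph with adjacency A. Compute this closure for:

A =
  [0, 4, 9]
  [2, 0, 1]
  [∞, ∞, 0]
Closure =
  [0, 4, 5]
  [2, 0, 1]
  [∞, ∞, 0]

This is the Floyd-Warshall all-pairs shortest-path computation. For each intermediate vertex k = 0, 1, …, 2, update dist[i][j] ← min(dist[i][j], dist[i][k] + dist[k][j]). The final matrix gives, for each (i, j), the minimum total weight of any directed path from i to j (possibly empty when i = j).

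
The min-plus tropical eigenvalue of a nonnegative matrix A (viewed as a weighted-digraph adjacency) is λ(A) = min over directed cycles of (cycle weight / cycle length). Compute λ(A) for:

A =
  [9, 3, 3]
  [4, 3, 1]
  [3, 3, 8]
λ(A) = 2

Enumerate directed cycles and compute their means (weight / length). Sample:
  cycle 0 → 0: weight = 9, length = 1, mean = 9/1 ≈ 9.000
  cycle 1 → 1: weight = 3, length = 1, mean = 3/1 ≈ 3.000
  cycle 2 → 2: weight = 8, length = 1, mean = 8/1 ≈ 8.000
  cycle 0 → 1 → 0: weight = 7, length = 2, mean = 7/2 ≈ 3.500
  cycle 0 → 2 → 0: weight = 6, length = 2, mean = 6/2 ≈ 3.000
  cycle 1 → 0 → 1: weight = 7, length = 2, mean = 7/2 ≈ 3.500
Minimum mean = 2.000, attained e.g. along the cycle 1 → 2 → 1 with weight 4 and length 2. So λ(A) = 4/2 = 2.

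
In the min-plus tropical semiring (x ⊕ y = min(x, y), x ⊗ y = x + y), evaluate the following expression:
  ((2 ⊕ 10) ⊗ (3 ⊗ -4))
((2 ⊕ 10) ⊗ (3 ⊗ -4)) = 1

Expand innermost to outermost. Recall ⊕ takes the minimum of its arguments and ⊗ takes their sum. Working out the expression ((2 ⊕ 10) ⊗ (3 ⊗ -4)) gives 1.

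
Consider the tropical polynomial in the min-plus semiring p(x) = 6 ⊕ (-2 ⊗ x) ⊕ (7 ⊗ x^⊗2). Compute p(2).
p(2) = 0

A tropical monomial a ⊗ x^⊗i evaluates to a + i · x. Evaluating each term at x = 2:
  Term 0 contributes 6 + 0 · 2 = 6
  Term 1 contributes -2 + 1 · 2 = 0
  Term 2 contributes 7 + 2 · 2 = 11
p(2) = ⊕ of these = min[6, 0, 11] = 0.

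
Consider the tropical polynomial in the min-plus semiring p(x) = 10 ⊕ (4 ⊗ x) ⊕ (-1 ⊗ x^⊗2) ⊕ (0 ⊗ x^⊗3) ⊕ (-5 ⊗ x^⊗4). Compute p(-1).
p(-1) = -9

A tropical monomial a ⊗ x^⊗i evaluates to a + i · x. Evaluating each term at x = -1:
  Term 0 contributes 10 + 0 · -1 = 10
  Term 1 contributes 4 + 1 · -1 = 3
  Term 2 contributes -1 + 2 · -1 = -3
  Term 3 contributes 0 + 3 · -1 = -3
  Term 4 contributes -5 + 4 · -1 = -9
p(-1) = ⊕ of these = min[10, 3, -3, -3, -9] = -9.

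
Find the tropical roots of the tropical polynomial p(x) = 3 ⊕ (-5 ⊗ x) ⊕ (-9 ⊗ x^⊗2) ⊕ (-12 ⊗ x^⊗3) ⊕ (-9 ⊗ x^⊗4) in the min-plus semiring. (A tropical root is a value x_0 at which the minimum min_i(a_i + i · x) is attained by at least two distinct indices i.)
Roots: {-3, 3, 4, 8}

Each tropical root is a break point of the lower envelope of the lines y = a_i + i · x (there are 5 lines, with slopes 0, 1, ..., 4). Only the lines that attain the minimum somewhere contribute to roots; other lines are dominated. Here the surviving (envelope) indices are i = 4, i = 3, i = 2, i = 1, i = 0.
Intersections between consecutive envelope lines give the roots: for adjacent envelope indices i < j the intersection is x = (a_i − a_j) / (j − i). Reading off the sorted break points: {-3, 3, 4, 8}.
Verification: at each break x_0, at least two indices attain the minimum of min_i(a_i + i · x_0).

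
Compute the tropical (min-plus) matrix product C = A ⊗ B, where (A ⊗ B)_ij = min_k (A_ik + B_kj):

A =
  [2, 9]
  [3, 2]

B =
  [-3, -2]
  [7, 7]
A ⊗ B =
  [-1, 0]
  [0, 1]

Apply the min-plus product entry-by-entry:
  C[0][0] = min over k of (A[0][0] + B[0][0] = 2 + -3 = -1, A[0][1] + B[1][0] = 9 + 7 = 16) = -1 (attained at k = 0)
  C[0][1] = min over k of (A[0][0] + B[0][1] = 2 + -2 = 0, A[0][1] + B[1][1] = 9 + 7 = 16) = 0 (attained at k = 0)
  C[1][0] = min over k of (A[1][0] + B[0][0] = 3 + -3 = 0, A[1][1] + B[1][0] = 2 + 7 = 9) = 0 (attained at k = 0)
  C[1][1] = min over k of (A[1][0] + B[0][1] = 3 + -2 = 1, A[1][1] + B[1][1] = 2 + 7 = 9) = 1 (attained at k = 0)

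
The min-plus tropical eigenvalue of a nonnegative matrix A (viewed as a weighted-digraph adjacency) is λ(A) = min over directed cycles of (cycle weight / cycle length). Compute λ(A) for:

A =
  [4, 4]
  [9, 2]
λ(A) = 2

Enumerate directed cycles and compute their means (weight / length). Sample:
  cycle 0 → 0: weight = 4, length = 1, mean = 4/1 ≈ 4.000
  cycle 1 → 1: weight = 2, length = 1, mean = 2/1 ≈ 2.000
  cycle 0 → 1 → 0: weight = 13, length = 2, mean = 13/2 ≈ 6.500
  cycle 1 → 0 → 1: weight = 13, length = 2, mean = 13/2 ≈ 6.500
Minimum mean = 2.000, attained e.g. along the cycle 1 → 1 with weight 2 and length 1. So λ(A) = 2/1 = 2.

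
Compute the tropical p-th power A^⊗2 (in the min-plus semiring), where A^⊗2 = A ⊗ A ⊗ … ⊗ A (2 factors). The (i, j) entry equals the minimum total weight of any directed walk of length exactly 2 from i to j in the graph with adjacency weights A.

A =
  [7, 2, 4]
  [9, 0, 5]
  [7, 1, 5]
A^⊗2 =
  [11, 2, 7]
  [9, 0, 5]
  [10, 1, 6]

Each entry (A^⊗2)_ij equals the minimum over all length-2 walks i = v_0 → v_1 → … → v_2 = j of Σ_t A[v_t][v_{t+1}]. For example, for (i, j) = (0, 2) we minimise over 3 possible intermediate vertex sequences; the minimum is 7, attained along the walk 0 → 1 → 2.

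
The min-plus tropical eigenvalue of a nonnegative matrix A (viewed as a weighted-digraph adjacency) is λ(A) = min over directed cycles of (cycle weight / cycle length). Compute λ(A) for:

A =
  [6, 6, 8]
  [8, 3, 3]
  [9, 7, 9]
λ(A) = 3

Enumerate directed cycles and compute their means (weight / length). Sample:
  cycle 0 → 0: weight = 6, length = 1, mean = 6/1 ≈ 6.000
  cycle 1 → 1: weight = 3, length = 1, mean = 3/1 ≈ 3.000
  cycle 2 → 2: weight = 9, length = 1, mean = 9/1 ≈ 9.000
  cycle 0 → 1 → 0: weight = 14, length = 2, mean = 14/2 ≈ 7.000
  cycle 0 → 2 → 0: weight = 17, length = 2, mean = 17/2 ≈ 8.500
  cycle 1 → 0 → 1: weight = 14, length = 2, mean = 14/2 ≈ 7.000
Minimum mean = 3.000, attained e.g. along the cycle 1 → 1 with weight 3 and length 1. So λ(A) = 3/1 = 3.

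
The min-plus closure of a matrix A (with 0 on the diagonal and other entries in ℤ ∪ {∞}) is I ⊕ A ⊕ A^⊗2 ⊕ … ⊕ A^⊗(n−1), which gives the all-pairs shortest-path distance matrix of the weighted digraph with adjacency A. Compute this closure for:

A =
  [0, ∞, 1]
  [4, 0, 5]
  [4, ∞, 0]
Closure =
  [0, ∞, 1]
  [4, 0, 5]
  [4, ∞, 0]

This is the Floyd-Warshall all-pairs shortest-path computation. For each intermediate vertex k = 0, 1, …, 2, update dist[i][j] ← min(dist[i][j], dist[i][k] + dist[k][j]). The final matrix gives, for each (i, j), the minimum total weight of any directed path from i to j (possibly empty when i = j).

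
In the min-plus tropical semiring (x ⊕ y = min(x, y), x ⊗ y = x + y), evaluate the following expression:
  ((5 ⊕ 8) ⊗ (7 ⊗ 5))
((5 ⊕ 8) ⊗ (7 ⊗ 5)) = 17

Expand innermost to outermost. Recall ⊕ takes the minimum of its arguments and ⊗ takes their sum. Working out the expression ((5 ⊕ 8) ⊗ (7 ⊗ 5)) gives 17.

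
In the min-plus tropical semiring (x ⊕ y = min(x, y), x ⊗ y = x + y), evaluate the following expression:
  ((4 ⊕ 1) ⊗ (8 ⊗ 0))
((4 ⊕ 1) ⊗ (8 ⊗ 0)) = 9

Expand innermost to outermost. Recall ⊕ takes the minimum of its arguments and ⊗ takes their sum. Working out the expression ((4 ⊕ 1) ⊗ (8 ⊗ 0)) gives 9.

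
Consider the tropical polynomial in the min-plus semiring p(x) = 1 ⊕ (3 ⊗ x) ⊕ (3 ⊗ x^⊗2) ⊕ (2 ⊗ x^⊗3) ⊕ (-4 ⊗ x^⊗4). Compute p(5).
p(5) = 1

A tropical monomial a ⊗ x^⊗i evaluates to a + i · x. Evaluating each term at x = 5:
  Term 0 contributes 1 + 0 · 5 = 1
  Term 1 contributes 3 + 1 · 5 = 8
  Term 2 contributes 3 + 2 · 5 = 13
  Term 3 contributes 2 + 3 · 5 = 17
  Term 4 contributes -4 + 4 · 5 = 16
p(5) = ⊕ of these = min[1, 8, 13, 17, 16] = 1.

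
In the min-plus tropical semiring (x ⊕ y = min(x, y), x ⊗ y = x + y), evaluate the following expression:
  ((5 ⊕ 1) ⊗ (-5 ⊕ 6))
((5 ⊕ 1) ⊗ (-5 ⊕ 6)) = -4

Expand innermost to outermost. Recall ⊕ takes the minimum of its arguments and ⊗ takes their sum. Working out the expression ((5 ⊕ 1) ⊗ (-5 ⊕ 6)) gives -4.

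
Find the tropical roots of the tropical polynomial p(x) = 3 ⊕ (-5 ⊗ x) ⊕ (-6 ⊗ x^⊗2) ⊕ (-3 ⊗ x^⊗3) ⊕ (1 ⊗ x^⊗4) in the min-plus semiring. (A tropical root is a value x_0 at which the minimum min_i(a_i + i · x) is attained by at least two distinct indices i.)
Roots: {-4, -3, 1, 8}

Each tropical root is a break point of the lower envelope of the lines y = a_i + i · x (there are 5 lines, with slopes 0, 1, ..., 4). Only the lines that attain the minimum somewhere contribute to roots; other lines are dominated. Here the surviving (envelope) indices are i = 4, i = 3, i = 2, i = 1, i = 0.
Intersections between consecutive envelope lines give the roots: for adjacent envelope indices i < j the intersection is x = (a_i − a_j) / (j − i). Reading off the sorted break points: {-4, -3, 1, 8}.
Verification: at each break x_0, at least two indices attain the minimum of min_i(a_i + i · x_0).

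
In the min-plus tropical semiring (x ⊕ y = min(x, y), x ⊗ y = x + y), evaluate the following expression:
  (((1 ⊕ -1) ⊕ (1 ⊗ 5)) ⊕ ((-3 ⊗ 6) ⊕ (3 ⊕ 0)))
(((1 ⊕ -1) ⊕ (1 ⊗ 5)) ⊕ ((-3 ⊗ 6) ⊕ (3 ⊕ 0))) = -1

Expand innermost to outermost. Recall ⊕ takes the minimum of its arguments and ⊗ takes their sum. Working out the expression (((1 ⊕ -1) ⊕ (1 ⊗ 5)) ⊕ ((-3 ⊗ 6) ⊕ (3 ⊕ 0))) gives -1.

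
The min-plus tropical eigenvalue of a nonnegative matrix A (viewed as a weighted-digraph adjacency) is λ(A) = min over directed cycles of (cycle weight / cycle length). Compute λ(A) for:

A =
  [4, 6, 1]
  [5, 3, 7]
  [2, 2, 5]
λ(A) = 3/2

Enumerate directed cycles and compute their means (weight / length). Sample:
  cycle 0 → 0: weight = 4, length = 1, mean = 4/1 ≈ 4.000
  cycle 1 → 1: weight = 3, length = 1, mean = 3/1 ≈ 3.000
  cycle 2 → 2: weight = 5, length = 1, mean = 5/1 ≈ 5.000
  cycle 0 → 1 → 0: weight = 11, length = 2, mean = 11/2 ≈ 5.500
  cycle 0 → 2 → 0: weight = 3, length = 2, mean = 3/2 ≈ 1.500
  cycle 1 → 0 → 1: weight = 11, length = 2, mean = 11/2 ≈ 5.500
Minimum mean = 1.500, attained e.g. along the cycle 0 → 2 → 0 with weight 3 and length 2. So λ(A) = 3/2 = 3/2.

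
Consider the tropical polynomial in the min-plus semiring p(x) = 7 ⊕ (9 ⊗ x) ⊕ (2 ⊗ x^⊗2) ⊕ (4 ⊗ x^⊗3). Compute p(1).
p(1) = 4

A tropical monomial a ⊗ x^⊗i evaluates to a + i · x. Evaluating each term at x = 1:
  Term 0 contributes 7 + 0 · 1 = 7
  Term 1 contributes 9 + 1 · 1 = 10
  Term 2 contributes 2 + 2 · 1 = 4
  Term 3 contributes 4 + 3 · 1 = 7
p(1) = ⊕ of these = min[7, 10, 4, 7] = 4.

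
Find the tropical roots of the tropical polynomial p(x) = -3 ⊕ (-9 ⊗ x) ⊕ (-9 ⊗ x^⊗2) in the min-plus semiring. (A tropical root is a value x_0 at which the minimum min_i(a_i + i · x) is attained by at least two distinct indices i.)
Roots: {0, 6}

Each tropical root is a break point of the lower envelope of the lines y = a_i + i · x (there are 3 lines, with slopes 0, 1, ..., 2). Only the lines that attain the minimum somewhere contribute to roots; other lines are dominated. Here the surviving (envelope) indices are i = 2, i = 1, i = 0.
Intersections between consecutive envelope lines give the roots: for adjacent envelope indices i < j the intersection is x = (a_i − a_j) / (j − i). Reading off the sorted break points: {0, 6}.
Verification: at each break x_0, at least two indices attain the minimum of min_i(a_i + i · x_0).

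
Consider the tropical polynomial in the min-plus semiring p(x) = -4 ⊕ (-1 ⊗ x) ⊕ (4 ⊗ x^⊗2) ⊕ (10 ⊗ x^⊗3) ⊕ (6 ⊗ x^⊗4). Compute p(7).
p(7) = -4

A tropical monomial a ⊗ x^⊗i evaluates to a + i · x. Evaluating each term at x = 7:
  Term 0 contributes -4 + 0 · 7 = -4
  Term 1 contributes -1 + 1 · 7 = 6
  Term 2 contributes 4 + 2 · 7 = 18
  Term 3 contributes 10 + 3 · 7 = 31
  Term 4 contributes 6 + 4 · 7 = 34
p(7) = ⊕ of these = min[-4, 6, 18, 31, 34] = -4.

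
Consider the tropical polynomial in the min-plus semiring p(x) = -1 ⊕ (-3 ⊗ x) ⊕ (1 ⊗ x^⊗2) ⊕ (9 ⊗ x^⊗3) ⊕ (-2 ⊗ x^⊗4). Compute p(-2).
p(-2) = -10

A tropical monomial a ⊗ x^⊗i evaluates to a + i · x. Evaluating each term at x = -2:
  Term 0 contributes -1 + 0 · -2 = -1
  Term 1 contributes -3 + 1 · -2 = -5
  Term 2 contributes 1 + 2 · -2 = -3
  Term 3 contributes 9 + 3 · -2 = 3
  Term 4 contributes -2 + 4 · -2 = -10
p(-2) = ⊕ of these = min[-1, -5, -3, 3, -10] = -10.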